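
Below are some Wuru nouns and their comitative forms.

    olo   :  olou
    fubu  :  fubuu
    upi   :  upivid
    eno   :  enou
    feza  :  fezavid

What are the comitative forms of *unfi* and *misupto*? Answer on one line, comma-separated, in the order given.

Looking at the last vowel of each stem: -u when the last vowel of the stem is a rounded vowel (*olo*, *fubu*, *eno*); -vid when the last vowel of the stem is an unrounded vowel (*upi*, *feza*).
*unfi*: last vowel = /i/, an unrounded vowel → -vid → *unfivid*.
Since the last vowel of *misupto* is /o/ (a rounded vowel), it takes -u, giving *misuptou*.

unfivid, misuptou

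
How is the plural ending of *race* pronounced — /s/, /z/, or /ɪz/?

/ɪz/

The stem *race* ends in a sibilant (/s, z, ʃ, ʒ, tʃ, dʒ/).
The plural suffix surfaces as /ɪz/ after sibilants, /s/ after other voiceless consonants, and /z/ after other voiced sounds.
So the plural -s on *race* is pronounced /ɪz/.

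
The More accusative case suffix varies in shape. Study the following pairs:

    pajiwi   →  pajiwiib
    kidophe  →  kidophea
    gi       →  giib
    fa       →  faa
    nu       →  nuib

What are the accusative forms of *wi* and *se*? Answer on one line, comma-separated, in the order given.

The pattern is height harmony: -ib when the last vowel of the stem is a high vowel (*pajiwi*, *gi*, *nu*); -a when the last vowel of the stem is a non-high vowel (*kidophe*, *fa*).
*wi* — last vowel /i/ (a high vowel) → -ib → *wiib*.
*se* — last vowel /e/ (a non-high vowel) → -a → *sea*.

wiib, sea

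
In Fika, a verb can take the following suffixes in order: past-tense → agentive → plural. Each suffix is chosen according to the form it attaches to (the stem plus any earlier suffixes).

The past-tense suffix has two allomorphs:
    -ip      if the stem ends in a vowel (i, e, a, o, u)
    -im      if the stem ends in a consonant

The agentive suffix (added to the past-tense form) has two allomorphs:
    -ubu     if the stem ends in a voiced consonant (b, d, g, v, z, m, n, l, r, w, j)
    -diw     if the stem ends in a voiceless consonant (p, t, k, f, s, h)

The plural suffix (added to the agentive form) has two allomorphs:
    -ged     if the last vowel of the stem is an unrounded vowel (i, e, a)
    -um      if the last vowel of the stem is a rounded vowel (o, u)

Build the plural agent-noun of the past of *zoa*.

zoaipdiwged

Since the final sound of *zoa* is /a/ (a vowel), it takes -ip, giving *zoaip*.
The past-tense form *zoaip* — final consonant /p/ (voiceless) → -diw → *zoaipdiw*.
Since the last vowel of the agentive form *zoaipdiw* is /i/ (an unrounded vowel), it takes -ged, giving *zoaipdiwged*.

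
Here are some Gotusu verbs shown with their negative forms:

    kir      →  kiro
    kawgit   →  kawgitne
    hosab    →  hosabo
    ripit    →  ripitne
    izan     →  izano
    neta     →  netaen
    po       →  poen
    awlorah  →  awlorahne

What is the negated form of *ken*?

The pattern is voicing of the final sound: -ne when the stem ends in a voiceless consonant (*kawgit*, *ripit*, *awlorah*); -o when the stem ends in a voiced consonant (*kir*, *hosab*, *izan*); -en when the stem ends in a vowel (*neta*, *po*).
The final sound of *ken* is /n/, which is a voiced consonant, so the suffix is -o, giving *keno*.

keno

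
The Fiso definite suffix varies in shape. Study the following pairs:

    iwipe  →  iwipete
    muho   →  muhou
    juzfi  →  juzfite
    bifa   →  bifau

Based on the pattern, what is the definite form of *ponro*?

ponrou

The pattern is front/back vowel harmony: -te when the last vowel of the stem is a front vowel (*iwipe*, *juzfi*); -u when the last vowel of the stem is a back vowel (*muho*, *bifa*).
Since the last vowel of *ponro* is /o/ (a back vowel), it takes -u, giving *ponrou*.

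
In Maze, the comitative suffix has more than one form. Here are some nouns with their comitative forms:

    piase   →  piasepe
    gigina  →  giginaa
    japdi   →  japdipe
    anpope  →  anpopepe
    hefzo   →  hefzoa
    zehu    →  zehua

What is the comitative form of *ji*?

jipe

The alternation tracks the last vowel of the stem — -pe when the last vowel of the stem is a front vowel (*piase*, *japdi*, *anpope*); -a when the last vowel of the stem is a back vowel (*gigina*, *hefzo*, *zehu*).
Since the last vowel of *ji* is /i/ (a front vowel), it takes -pe, giving *jipe*.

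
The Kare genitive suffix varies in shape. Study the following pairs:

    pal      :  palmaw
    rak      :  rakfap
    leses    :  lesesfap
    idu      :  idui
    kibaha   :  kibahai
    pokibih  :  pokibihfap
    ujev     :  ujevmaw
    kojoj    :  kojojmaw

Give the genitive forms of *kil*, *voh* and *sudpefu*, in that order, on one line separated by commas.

The suffix is conditioned by the final sound: -fap when the stem ends in a voiceless consonant (*rak*, *leses*, *pokibih*); -maw when the stem ends in a voiced consonant (*pal*, *ujev*, *kojoj*); -i when the stem ends in a vowel (*idu*, *kibaha*).
*kil* — final sound /l/ (a voiced consonant) → -maw → *kilmaw*.
The final sound of *voh* is /h/, which is a voiceless consonant, so the suffix is -fap, giving *vohfap*.
*sudpefu*: final sound = /u/, a vowel → -i → *sudpefui*.

kilmaw, vohfap, sudpefui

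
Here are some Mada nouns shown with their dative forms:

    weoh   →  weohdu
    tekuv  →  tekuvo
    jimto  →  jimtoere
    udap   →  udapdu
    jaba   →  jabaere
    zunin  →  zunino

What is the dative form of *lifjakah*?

The pattern is voicing of the final sound: -du when the stem ends in a voiceless consonant (*weoh*, *udap*); -o when the stem ends in a voiced consonant (*tekuv*, *zunin*); -ere when the stem ends in a vowel (*jimto*, *jaba*).
*lifjakah* — final sound /h/ (a voiceless consonant) → -du → *lifjakahdu*.

lifjakahdu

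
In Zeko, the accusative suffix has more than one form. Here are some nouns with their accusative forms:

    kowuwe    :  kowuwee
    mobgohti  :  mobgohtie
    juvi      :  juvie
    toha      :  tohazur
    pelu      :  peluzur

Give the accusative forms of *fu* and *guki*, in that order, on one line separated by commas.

fuzur, gukie

The alternation tracks the last vowel of the stem — -e when the last vowel of the stem is a front vowel (*kowuwe*, *mobgohti*, *juvi*); -zur when the last vowel of the stem is a back vowel (*toha*, *pelu*).
The last vowel of *fu* is /u/, which is a back vowel, so the suffix is -zur, giving *fuzur*.
Since the last vowel of *guki* is /i/ (a front vowel), it takes -e, giving *gukie*.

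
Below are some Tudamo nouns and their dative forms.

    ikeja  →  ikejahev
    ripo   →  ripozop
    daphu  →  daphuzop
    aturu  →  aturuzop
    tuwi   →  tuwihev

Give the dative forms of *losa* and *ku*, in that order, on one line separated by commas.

losahev, kuzop

The pattern is rounding harmony: -zop when the last vowel of the stem is a rounded vowel (*ripo*, *daphu*, *aturu*); -hev when the last vowel of the stem is an unrounded vowel (*ikeja*, *tuwi*).
*losa* — last vowel /a/ (an unrounded vowel) → -hev → *losahev*.
Since the last vowel of *ku* is /u/ (a rounded vowel), it takes -zop, giving *kuzop*.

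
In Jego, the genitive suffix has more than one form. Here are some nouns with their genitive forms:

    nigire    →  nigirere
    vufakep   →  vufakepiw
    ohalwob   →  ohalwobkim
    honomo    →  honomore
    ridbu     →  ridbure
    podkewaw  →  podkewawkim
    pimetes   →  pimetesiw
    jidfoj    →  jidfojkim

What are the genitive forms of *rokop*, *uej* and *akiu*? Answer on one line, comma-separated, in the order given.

rokopiw, uejkim, akiure

Looking at the final sound of each stem: -iw when the stem ends in a voiceless consonant (*vufakep*, *pimetes*); -kim when the stem ends in a voiced consonant (*ohalwob*, *podkewaw*, *jidfoj*); -re when the stem ends in a vowel (*nigire*, *honomo*, *ridbu*).
The final sound of *rokop* is /p/, which is a voiceless consonant, so the suffix is -iw, giving *rokopiw*.
*uej*: final sound = /j/, a voiced consonant → -kim → *uejkim*.
*akiu*: final sound = /u/, a vowel → -re → *akiure*.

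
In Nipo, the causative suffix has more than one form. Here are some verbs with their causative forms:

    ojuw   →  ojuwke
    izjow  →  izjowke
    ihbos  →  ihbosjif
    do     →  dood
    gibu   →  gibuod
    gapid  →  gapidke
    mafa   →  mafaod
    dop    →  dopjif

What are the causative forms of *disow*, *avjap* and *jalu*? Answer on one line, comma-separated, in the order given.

Looking at the final sound of each stem: -jif when the stem ends in a voiceless consonant (*ihbos*, *dop*); -ke when the stem ends in a voiced consonant (*ojuw*, *izjow*, *gapid*); -od when the stem ends in a vowel (*do*, *gibu*, *mafa*).
*disow*: final sound = /w/, a voiced consonant → -ke → *disowke*.
*avjap* — final sound /p/ (a voiceless consonant) → -jif → *avjapjif*.
The final sound of *jalu* is /u/, which is a vowel, so the suffix is -od, giving *jaluod*.

disowke, avjapjif, jaluod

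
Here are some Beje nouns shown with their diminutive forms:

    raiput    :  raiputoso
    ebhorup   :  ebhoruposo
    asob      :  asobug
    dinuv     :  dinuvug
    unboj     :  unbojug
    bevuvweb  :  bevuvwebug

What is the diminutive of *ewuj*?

The pattern is voicing of the final consonant: -oso when the stem ends in a voiceless consonant (*raiput*, *ebhorup*); -ug when the stem ends in a voiced consonant (*asob*, *dinuv*, *unboj*, *bevuvweb*).
*ewuj*: final consonant = /j/, voiced → -ug → *ewujug*.

ewujug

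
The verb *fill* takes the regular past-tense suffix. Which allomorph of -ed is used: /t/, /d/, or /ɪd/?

The stem *fill* ends in a voiced sound other than /d/.
The -ed suffix is realized as /ɪd/ after /t, d/; as /t/ after other voiceless consonants; and as /d/ after other voiced sounds.
So -ed on *fill* is pronounced /d/.

/d/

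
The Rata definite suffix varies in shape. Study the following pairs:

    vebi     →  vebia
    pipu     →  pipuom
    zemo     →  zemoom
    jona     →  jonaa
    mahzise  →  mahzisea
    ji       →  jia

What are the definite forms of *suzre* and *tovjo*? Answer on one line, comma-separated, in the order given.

Looking at the last vowel of each stem: -om when the last vowel of the stem is a rounded vowel (*pipu*, *zemo*); -a when the last vowel of the stem is an unrounded vowel (*vebi*, *jona*, *mahzise*, *ji*).
The last vowel of *suzre* is /e/, which is an unrounded vowel, so the suffix is -a, giving *suzrea*.
Since the last vowel of *tovjo* is /o/ (a rounded vowel), it takes -om, giving *tovjoom*.

suzrea, tovjoom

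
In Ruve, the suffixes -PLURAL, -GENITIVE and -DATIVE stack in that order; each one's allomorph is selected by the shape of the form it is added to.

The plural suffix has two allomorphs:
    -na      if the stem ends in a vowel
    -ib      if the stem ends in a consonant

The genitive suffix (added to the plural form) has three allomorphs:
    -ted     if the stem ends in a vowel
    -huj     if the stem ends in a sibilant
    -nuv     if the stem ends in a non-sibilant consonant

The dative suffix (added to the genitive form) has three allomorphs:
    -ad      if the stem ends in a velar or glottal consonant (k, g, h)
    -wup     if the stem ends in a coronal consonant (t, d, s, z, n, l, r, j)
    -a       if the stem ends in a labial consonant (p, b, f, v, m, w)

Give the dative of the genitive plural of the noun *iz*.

Since the final sound of *iz* is /z/ (a consonant), it takes -ib, giving *izib*.
Since the final sound of the plural form *izib* is /b/ (a non-sibilant consonant), it takes -nuv, giving *izibnuv*.
The genitive form *izibnuv* — final consonant /v/ (labial) → -a → *izibnuva*.

izibnuva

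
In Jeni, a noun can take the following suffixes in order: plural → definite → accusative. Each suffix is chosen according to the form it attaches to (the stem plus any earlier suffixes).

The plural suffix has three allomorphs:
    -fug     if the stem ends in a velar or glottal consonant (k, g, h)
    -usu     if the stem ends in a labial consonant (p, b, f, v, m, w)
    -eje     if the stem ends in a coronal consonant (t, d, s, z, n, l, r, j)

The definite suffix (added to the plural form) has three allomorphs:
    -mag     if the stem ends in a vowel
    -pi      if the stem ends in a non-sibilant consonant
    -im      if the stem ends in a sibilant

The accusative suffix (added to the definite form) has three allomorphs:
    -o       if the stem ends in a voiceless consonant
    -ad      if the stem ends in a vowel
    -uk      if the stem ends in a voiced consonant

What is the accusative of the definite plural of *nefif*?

nefifusumaguk

Since the final consonant of *nefif* is /f/ (labial), it takes -usu, giving *nefifusu*.
The plural form *nefifusu*: final sound = /u/, a vowel → -mag → *nefifusumag*.
The definite form *nefifusumag* — final sound /g/ (a voiced consonant) → -uk → *nefifusumaguk*.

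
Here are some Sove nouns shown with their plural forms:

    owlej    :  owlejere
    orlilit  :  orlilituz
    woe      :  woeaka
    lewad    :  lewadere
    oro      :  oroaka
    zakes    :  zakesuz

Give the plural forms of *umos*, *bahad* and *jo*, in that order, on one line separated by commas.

umosuz, bahadere, joaka

The suffix is conditioned by the final sound: -uz when the stem ends in a voiceless consonant (*orlilit*, *zakes*); -ere when the stem ends in a voiced consonant (*owlej*, *lewad*); -aka when the stem ends in a vowel (*woe*, *oro*).
The final sound of *umos* is /s/, which is a voiceless consonant, so the suffix is -uz, giving *umosuz*.
*bahad* — final sound /d/ (a voiced consonant) → -ere → *bahadere*.
The final sound of *jo* is /o/, which is a vowel, so the suffix is -aka, giving *joaka*.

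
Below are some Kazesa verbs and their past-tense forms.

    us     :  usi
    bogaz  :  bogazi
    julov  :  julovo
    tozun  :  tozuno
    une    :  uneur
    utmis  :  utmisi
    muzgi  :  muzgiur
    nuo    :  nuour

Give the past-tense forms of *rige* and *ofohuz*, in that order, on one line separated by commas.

rigeur, ofohuzi

The alternation tracks the final sound of the stem — -i when the stem ends in a sibilant (*us*, *bogaz*, *utmis*); -o when the stem ends in a non-sibilant consonant (*julov*, *tozun*); -ur when the stem ends in a vowel (*une*, *muzgi*, *nuo*).
Since the final sound of *rige* is /e/ (a vowel), it takes -ur, giving *rigeur*.
Since the final sound of *ofohuz* is /z/ (a sibilant), it takes -i, giving *ofohuzi*.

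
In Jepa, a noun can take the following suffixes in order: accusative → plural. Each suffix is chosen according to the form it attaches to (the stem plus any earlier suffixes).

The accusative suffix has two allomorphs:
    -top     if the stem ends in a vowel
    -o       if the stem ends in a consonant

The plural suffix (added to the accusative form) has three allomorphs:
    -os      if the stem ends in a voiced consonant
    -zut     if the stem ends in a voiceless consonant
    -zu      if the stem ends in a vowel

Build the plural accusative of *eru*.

erutopzut

The final sound of *eru* is /u/, which is a vowel, so the accusative suffix is -top, giving *erutop*.
The accusative form *erutop*: final sound = /p/, a voiceless consonant → -zut → *erutopzut*.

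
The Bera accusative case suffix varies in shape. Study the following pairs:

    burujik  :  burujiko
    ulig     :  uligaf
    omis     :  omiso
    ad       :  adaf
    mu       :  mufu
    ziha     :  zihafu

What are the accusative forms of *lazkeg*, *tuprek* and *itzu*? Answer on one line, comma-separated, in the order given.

lazkegaf, tupreko, itzufu

The suffix is conditioned by the final sound: -o when the stem ends in a voiceless consonant (*burujik*, *omis*); -af when the stem ends in a voiced consonant (*ulig*, *ad*); -fu when the stem ends in a vowel (*mu*, *ziha*).
Since the final sound of *lazkeg* is /g/ (a voiced consonant), it takes -af, giving *lazkegaf*.
The final sound of *tuprek* is /k/, which is a voiceless consonant, so the suffix is -o, giving *tupreko*.
*itzu* — final sound /u/ (a vowel) → -fu → *itzufu*.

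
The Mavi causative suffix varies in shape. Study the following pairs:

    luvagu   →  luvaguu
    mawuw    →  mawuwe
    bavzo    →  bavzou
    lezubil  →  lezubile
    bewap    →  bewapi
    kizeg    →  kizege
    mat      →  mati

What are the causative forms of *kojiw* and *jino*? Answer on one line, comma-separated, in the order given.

The suffix is conditioned by the final sound: -i when the stem ends in a voiceless consonant (*bewap*, *mat*); -e when the stem ends in a voiced consonant (*mawuw*, *lezubil*, *kizeg*); -u when the stem ends in a vowel (*luvagu*, *bavzo*).
The final sound of *kojiw* is /w/, which is a voiced consonant, so the suffix is -e, giving *kojiwe*.
The final sound of *jino* is /o/, which is a vowel, so the suffix is -u, giving *jinou*.

kojiwe, jinou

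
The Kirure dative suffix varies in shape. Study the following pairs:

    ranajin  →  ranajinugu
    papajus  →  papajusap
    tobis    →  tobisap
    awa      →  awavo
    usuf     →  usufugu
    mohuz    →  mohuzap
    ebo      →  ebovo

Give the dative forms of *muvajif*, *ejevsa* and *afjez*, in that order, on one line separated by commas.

Looking at the final sound of each stem: -ap when the stem ends in a sibilant (*papajus*, *tobis*, *mohuz*); -ugu when the stem ends in a non-sibilant consonant (*ranajin*, *usuf*); -vo when the stem ends in a vowel (*awa*, *ebo*).
Since the final sound of *muvajif* is /f/ (a non-sibilant consonant), it takes -ugu, giving *muvajifugu*.
*ejevsa*: final sound = /a/, a vowel → -vo → *ejevsavo*.
The final sound of *afjez* is /z/, which is a sibilant, so the suffix is -ap, giving *afjezap*.

muvajifugu, ejevsavo, afjezap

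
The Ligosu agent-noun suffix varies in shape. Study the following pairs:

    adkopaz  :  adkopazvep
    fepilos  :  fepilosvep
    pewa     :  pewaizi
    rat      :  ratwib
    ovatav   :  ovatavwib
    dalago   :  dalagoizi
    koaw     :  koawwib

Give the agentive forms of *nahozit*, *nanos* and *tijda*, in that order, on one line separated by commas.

nahozitwib, nanosvep, tijdaizi

The suffix is conditioned by the final sound: -vep when the stem ends in a sibilant (*adkopaz*, *fepilos*); -wib when the stem ends in a non-sibilant consonant (*rat*, *ovatav*, *koaw*); -izi when the stem ends in a vowel (*pewa*, *dalago*).
Since the final sound of *nahozit* is /t/ (a non-sibilant consonant), it takes -wib, giving *nahozitwib*.
Since the final sound of *nanos* is /s/ (a sibilant), it takes -vep, giving *nanosvep*.
*tijda*: final sound = /a/, a vowel → -izi → *tijdaizi*.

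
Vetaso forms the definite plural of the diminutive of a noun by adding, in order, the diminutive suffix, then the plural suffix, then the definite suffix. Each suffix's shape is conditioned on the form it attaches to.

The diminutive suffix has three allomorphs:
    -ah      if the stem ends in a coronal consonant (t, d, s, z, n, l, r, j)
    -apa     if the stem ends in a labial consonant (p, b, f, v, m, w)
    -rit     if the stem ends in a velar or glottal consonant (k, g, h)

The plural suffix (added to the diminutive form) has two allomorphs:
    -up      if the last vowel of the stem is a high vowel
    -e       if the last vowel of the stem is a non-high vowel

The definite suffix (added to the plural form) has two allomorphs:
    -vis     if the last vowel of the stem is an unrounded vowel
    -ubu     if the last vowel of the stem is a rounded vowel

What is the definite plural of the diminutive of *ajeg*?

Since the final consonant of *ajeg* is /g/ (velar/glottal), it takes -rit, giving *ajegrit*.
The diminutive form *ajegrit*: last vowel = /i/, a high vowel → -up → *ajegritup*.
Since the last vowel of the plural form *ajegritup* is /u/ (a rounded vowel), it takes -ubu, giving *ajegritupubu*.

ajegritupubu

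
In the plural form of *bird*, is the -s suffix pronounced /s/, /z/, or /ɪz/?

/z/

The stem *bird* ends in a voiced non-sibilant sound.
The plural suffix surfaces as /ɪz/ after sibilants, /s/ after other voiceless consonants, and /z/ after other voiced sounds.
So the plural -s on *bird* is pronounced /z/.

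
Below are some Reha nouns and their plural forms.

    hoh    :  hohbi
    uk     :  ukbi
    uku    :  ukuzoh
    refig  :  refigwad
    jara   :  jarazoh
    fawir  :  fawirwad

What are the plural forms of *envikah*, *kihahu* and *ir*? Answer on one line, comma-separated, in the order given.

envikahbi, kihahuzoh, irwad

The pattern is voicing of the final sound: -bi when the stem ends in a voiceless consonant (*hoh*, *uk*); -wad when the stem ends in a voiced consonant (*refig*, *fawir*); -zoh when the stem ends in a vowel (*uku*, *jara*).
*envikah* — final sound /h/ (a voiceless consonant) → -bi → *envikahbi*.
Since the final sound of *kihahu* is /u/ (a vowel), it takes -zoh, giving *kihahuzoh*.
The final sound of *ir* is /r/, which is a voiced consonant, so the suffix is -wad, giving *irwad*.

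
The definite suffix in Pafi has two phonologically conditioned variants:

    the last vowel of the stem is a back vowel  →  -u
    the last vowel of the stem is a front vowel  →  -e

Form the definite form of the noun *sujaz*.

*sujaz*: last vowel = /a/, a back vowel → -u → *sujazu*.

sujazu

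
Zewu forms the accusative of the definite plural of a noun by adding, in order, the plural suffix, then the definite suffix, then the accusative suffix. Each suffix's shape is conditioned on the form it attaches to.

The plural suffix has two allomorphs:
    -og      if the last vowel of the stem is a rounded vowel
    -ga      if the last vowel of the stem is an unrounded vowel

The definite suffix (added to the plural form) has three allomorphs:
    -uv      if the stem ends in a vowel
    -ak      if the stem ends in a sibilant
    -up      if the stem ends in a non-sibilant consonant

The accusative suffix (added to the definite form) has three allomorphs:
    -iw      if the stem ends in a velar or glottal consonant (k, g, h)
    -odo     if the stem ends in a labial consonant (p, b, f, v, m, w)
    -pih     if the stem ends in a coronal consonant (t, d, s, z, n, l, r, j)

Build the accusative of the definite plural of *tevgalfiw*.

tevgalfiwgauvodo

*tevgalfiw*: last vowel = /i/, an unrounded vowel → -ga → *tevgalfiwga*.
The plural form *tevgalfiwga* — final sound /a/ (a vowel) → -uv → *tevgalfiwgauv*.
Since the final consonant of the definite form *tevgalfiwgauv* is /v/ (labial), it takes -odo, giving *tevgalfiwgauvodo*.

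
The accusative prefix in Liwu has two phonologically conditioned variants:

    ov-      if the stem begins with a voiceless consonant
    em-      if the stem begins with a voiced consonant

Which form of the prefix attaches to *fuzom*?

ov-

The first consonant of *fuzom* is /f/, which is voiceless, so the prefix is ov-.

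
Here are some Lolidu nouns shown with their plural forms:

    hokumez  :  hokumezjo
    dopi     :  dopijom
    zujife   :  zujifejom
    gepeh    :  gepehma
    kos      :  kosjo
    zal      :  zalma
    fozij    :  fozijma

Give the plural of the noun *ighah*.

The suffix is conditioned by the final sound: -jo when the stem ends in a sibilant (*hokumez*, *kos*); -ma when the stem ends in a non-sibilant consonant (*gepeh*, *zal*, *fozij*); -jom when the stem ends in a vowel (*dopi*, *zujife*).
*ighah* — final sound /h/ (a non-sibilant consonant) → -ma → *ighahma*.

ighahma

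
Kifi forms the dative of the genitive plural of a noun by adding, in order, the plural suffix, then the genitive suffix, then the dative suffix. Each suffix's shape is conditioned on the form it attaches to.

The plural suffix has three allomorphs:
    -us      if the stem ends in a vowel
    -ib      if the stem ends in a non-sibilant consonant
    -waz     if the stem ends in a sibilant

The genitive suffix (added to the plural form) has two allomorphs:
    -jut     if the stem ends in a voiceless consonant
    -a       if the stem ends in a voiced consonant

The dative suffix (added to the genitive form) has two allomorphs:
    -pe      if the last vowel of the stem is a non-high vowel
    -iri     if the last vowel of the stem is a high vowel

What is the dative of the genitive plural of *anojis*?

*anojis* — final sound /s/ (a sibilant) → -waz → *anojiswaz*.
The plural form *anojiswaz* — final consonant /z/ (voiced) → -a → *anojiswaza*.
The genitive form *anojiswaza*: last vowel = /a/, a non-high vowel → -pe → *anojiswazape*.

anojiswazape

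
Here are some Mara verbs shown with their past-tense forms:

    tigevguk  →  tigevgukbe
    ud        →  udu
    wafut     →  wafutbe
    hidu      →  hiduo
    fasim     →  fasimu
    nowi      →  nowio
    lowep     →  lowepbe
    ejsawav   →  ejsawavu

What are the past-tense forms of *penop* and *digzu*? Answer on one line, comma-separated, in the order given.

Looking at the final sound of each stem: -be when the stem ends in a voiceless consonant (*tigevguk*, *wafut*, *lowep*); -u when the stem ends in a voiced consonant (*ud*, *fasim*, *ejsawav*); -o when the stem ends in a vowel (*hidu*, *nowi*).
The final sound of *penop* is /p/, which is a voiceless consonant, so the suffix is -be, giving *penopbe*.
Since the final sound of *digzu* is /u/ (a vowel), it takes -o, giving *digzuo*.

penopbe, digzuo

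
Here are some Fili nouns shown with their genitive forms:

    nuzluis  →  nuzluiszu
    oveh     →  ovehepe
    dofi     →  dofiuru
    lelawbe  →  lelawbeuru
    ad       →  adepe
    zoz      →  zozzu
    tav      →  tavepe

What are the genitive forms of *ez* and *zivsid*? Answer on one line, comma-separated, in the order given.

ezzu, zivsidepe

Looking at the final sound of each stem: -zu when the stem ends in a sibilant (*nuzluis*, *zoz*); -epe when the stem ends in a non-sibilant consonant (*oveh*, *ad*, *tav*); -uru when the stem ends in a vowel (*dofi*, *lelawbe*).
*ez*: final sound = /z/, a sibilant → -zu → *ezzu*.
*zivsid*: final sound = /d/, a non-sibilant consonant → -epe → *zivsidepe*.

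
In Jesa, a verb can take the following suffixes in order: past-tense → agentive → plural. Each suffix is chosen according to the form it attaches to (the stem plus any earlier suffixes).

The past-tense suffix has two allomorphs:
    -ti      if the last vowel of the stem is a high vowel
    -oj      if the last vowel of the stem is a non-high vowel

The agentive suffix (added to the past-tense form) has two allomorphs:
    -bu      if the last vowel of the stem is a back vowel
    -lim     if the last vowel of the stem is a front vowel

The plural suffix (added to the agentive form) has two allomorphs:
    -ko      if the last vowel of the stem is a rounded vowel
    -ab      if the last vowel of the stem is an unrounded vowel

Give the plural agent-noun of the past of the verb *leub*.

leubtilimab

Since the last vowel of *leub* is /u/ (a high vowel), it takes -ti, giving *leubti*.
The last vowel of the past-tense form *leubti* is /i/, which is a front vowel, so the agentive suffix is -lim, giving *leubtilim*.
The last vowel of the agentive form *leubtilim* is /i/, which is an unrounded vowel, so the plural suffix is -ab, giving *leubtilimab*.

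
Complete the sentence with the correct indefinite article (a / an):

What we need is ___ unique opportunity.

The indefinite article is chosen by the initial *sound* of the following word, not its spelling.
*unique* begins with the sound /juː/ (u pronounced /juː/) — a consonant sound.
So the article is *a*: What we need is a unique opportunity.

a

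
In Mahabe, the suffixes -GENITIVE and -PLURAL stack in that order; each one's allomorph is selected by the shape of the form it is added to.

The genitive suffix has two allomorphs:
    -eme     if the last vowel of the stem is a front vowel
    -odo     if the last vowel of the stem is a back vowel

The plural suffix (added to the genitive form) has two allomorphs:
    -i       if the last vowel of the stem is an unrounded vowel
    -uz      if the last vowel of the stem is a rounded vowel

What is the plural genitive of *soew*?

soewemei

Since the last vowel of *soew* is /e/ (a front vowel), it takes -eme, giving *soeweme*.
The genitive form *soeweme*: last vowel = /e/, an unrounded vowel → -i → *soewemei*.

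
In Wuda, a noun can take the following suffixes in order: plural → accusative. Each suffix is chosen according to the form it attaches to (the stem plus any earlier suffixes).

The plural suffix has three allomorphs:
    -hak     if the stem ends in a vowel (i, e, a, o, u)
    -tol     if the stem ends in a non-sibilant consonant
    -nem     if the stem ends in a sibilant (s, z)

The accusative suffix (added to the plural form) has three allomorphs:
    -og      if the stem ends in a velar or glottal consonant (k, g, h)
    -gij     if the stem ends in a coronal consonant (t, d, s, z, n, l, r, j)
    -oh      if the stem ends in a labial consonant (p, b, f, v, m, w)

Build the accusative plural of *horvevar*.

horvevartolgij

*horvevar* — final sound /r/ (a non-sibilant consonant) → -tol → *horvevartol*.
Since the final consonant of the plural form *horvevartol* is /l/ (coronal), it takes -gij, giving *horvevartolgij*.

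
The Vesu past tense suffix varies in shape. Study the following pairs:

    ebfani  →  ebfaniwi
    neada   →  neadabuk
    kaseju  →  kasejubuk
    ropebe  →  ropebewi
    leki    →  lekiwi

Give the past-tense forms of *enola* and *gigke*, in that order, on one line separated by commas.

The alternation tracks the last vowel of the stem — -wi when the last vowel of the stem is a front vowel (*ebfani*, *ropebe*, *leki*); -buk when the last vowel of the stem is a back vowel (*neada*, *kaseju*).
*enola*: last vowel = /a/, a back vowel → -buk → *enolabuk*.
The last vowel of *gigke* is /e/, which is a front vowel, so the suffix is -wi, giving *gigkewi*.

enolabuk, gigkewi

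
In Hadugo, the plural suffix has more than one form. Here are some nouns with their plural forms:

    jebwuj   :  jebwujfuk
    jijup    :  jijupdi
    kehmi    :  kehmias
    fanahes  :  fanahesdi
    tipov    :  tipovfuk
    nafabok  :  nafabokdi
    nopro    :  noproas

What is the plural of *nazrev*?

The pattern is voicing of the final sound: -di when the stem ends in a voiceless consonant (*jijup*, *fanahes*, *nafabok*); -fuk when the stem ends in a voiced consonant (*jebwuj*, *tipov*); -as when the stem ends in a vowel (*kehmi*, *nopro*).
*nazrev* — final sound /v/ (a voiced consonant) → -fuk → *nazrevfuk*.

nazrevfuk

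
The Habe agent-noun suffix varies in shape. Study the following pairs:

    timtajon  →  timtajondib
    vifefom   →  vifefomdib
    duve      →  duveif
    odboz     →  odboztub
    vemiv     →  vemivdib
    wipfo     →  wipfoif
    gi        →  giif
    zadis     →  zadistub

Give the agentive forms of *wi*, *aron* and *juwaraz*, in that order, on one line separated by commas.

The pattern is sibilance of the final sound: -tub when the stem ends in a sibilant (*odboz*, *zadis*); -dib when the stem ends in a non-sibilant consonant (*timtajon*, *vifefom*, *vemiv*); -if when the stem ends in a vowel (*duve*, *wipfo*, *gi*).
*wi*: final sound = /i/, a vowel → -if → *wiif*.
The final sound of *aron* is /n/, which is a non-sibilant consonant, so the suffix is -dib, giving *arondib*.
*juwaraz* — final sound /z/ (a sibilant) → -tub → *juwaraztub*.

wiif, arondib, juwaraztub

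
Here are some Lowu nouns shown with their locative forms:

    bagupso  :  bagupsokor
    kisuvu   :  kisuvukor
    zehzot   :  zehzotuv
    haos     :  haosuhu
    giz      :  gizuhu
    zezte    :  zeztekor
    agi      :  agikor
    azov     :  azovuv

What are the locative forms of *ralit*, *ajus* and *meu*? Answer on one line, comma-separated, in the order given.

Looking at the final sound of each stem: -uhu when the stem ends in a sibilant (*haos*, *giz*); -uv when the stem ends in a non-sibilant consonant (*zehzot*, *azov*); -kor when the stem ends in a vowel (*bagupso*, *kisuvu*, *zezte*, *agi*).
Since the final sound of *ralit* is /t/ (a non-sibilant consonant), it takes -uv, giving *ralituv*.
Since the final sound of *ajus* is /s/ (a sibilant), it takes -uhu, giving *ajusuhu*.
*meu* — final sound /u/ (a vowel) → -kor → *meukor*.

ralituv, ajusuhu, meukor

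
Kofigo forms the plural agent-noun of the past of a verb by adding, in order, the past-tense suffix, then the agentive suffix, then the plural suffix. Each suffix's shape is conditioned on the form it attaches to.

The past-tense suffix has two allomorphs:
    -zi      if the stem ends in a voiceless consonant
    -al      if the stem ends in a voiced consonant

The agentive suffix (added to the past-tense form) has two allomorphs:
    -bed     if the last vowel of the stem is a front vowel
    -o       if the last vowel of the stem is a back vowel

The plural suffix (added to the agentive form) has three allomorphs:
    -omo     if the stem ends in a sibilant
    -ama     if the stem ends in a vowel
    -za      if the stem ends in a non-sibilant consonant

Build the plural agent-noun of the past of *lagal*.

*lagal*: final consonant = /l/, voiced → -al → *lagalal*.
The last vowel of the past-tense form *lagalal* is /a/, which is a back vowel, so the agentive suffix is -o, giving *lagalalo*.
The agentive form *lagalalo* — final sound /o/ (a vowel) → -ama → *lagalaloama*.

lagalaloama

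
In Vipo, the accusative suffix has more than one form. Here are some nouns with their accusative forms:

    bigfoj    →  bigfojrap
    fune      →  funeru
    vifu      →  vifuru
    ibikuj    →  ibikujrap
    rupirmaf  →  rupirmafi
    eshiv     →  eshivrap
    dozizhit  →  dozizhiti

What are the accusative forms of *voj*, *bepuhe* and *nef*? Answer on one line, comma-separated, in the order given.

The suffix is conditioned by the final sound: -i when the stem ends in a voiceless consonant (*rupirmaf*, *dozizhit*); -rap when the stem ends in a voiced consonant (*bigfoj*, *ibikuj*, *eshiv*); -ru when the stem ends in a vowel (*fune*, *vifu*).
Since the final sound of *voj* is /j/ (a voiced consonant), it takes -rap, giving *vojrap*.
The final sound of *bepuhe* is /e/, which is a vowel, so the suffix is -ru, giving *bepuheru*.
*nef* — final sound /f/ (a voiceless consonant) → -i → *nefi*.

vojrap, bepuheru, nefi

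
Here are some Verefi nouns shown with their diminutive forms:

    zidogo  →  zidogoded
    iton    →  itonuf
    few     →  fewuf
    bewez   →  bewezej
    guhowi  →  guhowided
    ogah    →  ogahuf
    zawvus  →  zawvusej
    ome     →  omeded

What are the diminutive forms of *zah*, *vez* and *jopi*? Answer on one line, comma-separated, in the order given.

Looking at the final sound of each stem: -ej when the stem ends in a sibilant (*bewez*, *zawvus*); -uf when the stem ends in a non-sibilant consonant (*iton*, *few*, *ogah*); -ded when the stem ends in a vowel (*zidogo*, *guhowi*, *ome*).
*zah* — final sound /h/ (a non-sibilant consonant) → -uf → *zahuf*.
Since the final sound of *vez* is /z/ (a sibilant), it takes -ej, giving *vezej*.
Since the final sound of *jopi* is /i/ (a vowel), it takes -ded, giving *jopided*.

zahuf, vezej, jopided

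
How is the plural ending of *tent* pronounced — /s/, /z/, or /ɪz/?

/s/

The stem *tent* ends in a voiceless non-sibilant consonant.
The plural suffix surfaces as /ɪz/ after sibilants, /s/ after other voiceless consonants, and /z/ after other voiced sounds.
So the plural -s on *tent* is pronounced /s/.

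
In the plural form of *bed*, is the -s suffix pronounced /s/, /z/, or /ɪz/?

The stem *bed* ends in a voiced non-sibilant sound.
The plural suffix surfaces as /ɪz/ after sibilants, /s/ after other voiceless consonants, and /z/ after other voiced sounds.
So the plural -s on *bed* is pronounced /z/.

/z/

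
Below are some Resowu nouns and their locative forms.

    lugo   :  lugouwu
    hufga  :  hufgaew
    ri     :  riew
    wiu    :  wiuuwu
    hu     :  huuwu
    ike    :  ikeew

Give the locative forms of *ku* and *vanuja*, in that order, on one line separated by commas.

kuuwu, vanujaew

The pattern is rounding harmony: -uwu when the last vowel of the stem is a rounded vowel (*lugo*, *wiu*, *hu*); -ew when the last vowel of the stem is an unrounded vowel (*hufga*, *ri*, *ike*).
The last vowel of *ku* is /u/, which is a rounded vowel, so the suffix is -uwu, giving *kuuwu*.
Since the last vowel of *vanuja* is /a/ (an unrounded vowel), it takes -ew, giving *vanujaew*.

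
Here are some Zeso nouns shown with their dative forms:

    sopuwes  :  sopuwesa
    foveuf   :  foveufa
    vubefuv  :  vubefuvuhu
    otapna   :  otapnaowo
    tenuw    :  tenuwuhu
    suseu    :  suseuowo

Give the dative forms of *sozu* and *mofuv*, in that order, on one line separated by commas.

The suffix is conditioned by the final sound: -a when the stem ends in a voiceless consonant (*sopuwes*, *foveuf*); -uhu when the stem ends in a voiced consonant (*vubefuv*, *tenuw*); -owo when the stem ends in a vowel (*otapna*, *suseu*).
Since the final sound of *sozu* is /u/ (a vowel), it takes -owo, giving *sozuowo*.
*mofuv* — final sound /v/ (a voiced consonant) → -uhu → *mofuvuhu*.

sozuowo, mofuvuhu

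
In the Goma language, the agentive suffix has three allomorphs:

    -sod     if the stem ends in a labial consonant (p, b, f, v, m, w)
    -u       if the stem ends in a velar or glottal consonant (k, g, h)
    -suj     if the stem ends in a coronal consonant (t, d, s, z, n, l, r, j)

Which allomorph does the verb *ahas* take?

The final consonant of *ahas* is /s/, which is coronal, so the suffix is -suj.

-suj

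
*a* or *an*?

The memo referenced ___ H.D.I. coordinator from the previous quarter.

The indefinite article is chosen by the initial *sound* of the following word, not its spelling.
The initialism *H.D.I.* is read letter by letter; the first letter, H, is pronounced /eɪtʃ/, which begins with a vowel sound.
So the article is *an*: The memo referenced an H.D.I. coordinator from the previous quarter.

an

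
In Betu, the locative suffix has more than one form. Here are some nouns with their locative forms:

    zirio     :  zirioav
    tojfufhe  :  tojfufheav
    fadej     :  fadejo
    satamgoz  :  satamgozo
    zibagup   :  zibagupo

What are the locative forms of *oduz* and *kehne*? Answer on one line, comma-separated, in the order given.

The pattern is consonant vs. vowel: -o when the stem ends in a consonant (*fadej*, *satamgoz*, *zibagup*); -av when the stem ends in a vowel (*zirio*, *tojfufhe*).
*oduz*: final sound = /z/, a consonant → -o → *oduzo*.
*kehne* — final sound /e/ (a vowel) → -av → *kehneav*.

oduzo, kehneav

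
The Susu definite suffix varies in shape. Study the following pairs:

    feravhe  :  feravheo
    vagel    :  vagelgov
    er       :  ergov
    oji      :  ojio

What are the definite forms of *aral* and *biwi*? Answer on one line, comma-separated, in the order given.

aralgov, biwio

Looking at the final sound of each stem: -gov when the stem ends in a consonant (*vagel*, *er*); -o when the stem ends in a vowel (*feravhe*, *oji*).
The final sound of *aral* is /l/, which is a consonant, so the suffix is -gov, giving *aralgov*.
*biwi*: final sound = /i/, a vowel → -o → *biwio*.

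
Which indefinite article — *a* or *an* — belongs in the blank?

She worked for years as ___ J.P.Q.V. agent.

a

The indefinite article is chosen by the initial *sound* of the following word, not its spelling.
The initialism *J.P.Q.V.* is read letter by letter; the first letter, J, is pronounced /dʒeɪ/, which begins with a consonant sound.
So the article is *a*: She worked for years as a J.P.Q.V. agent.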